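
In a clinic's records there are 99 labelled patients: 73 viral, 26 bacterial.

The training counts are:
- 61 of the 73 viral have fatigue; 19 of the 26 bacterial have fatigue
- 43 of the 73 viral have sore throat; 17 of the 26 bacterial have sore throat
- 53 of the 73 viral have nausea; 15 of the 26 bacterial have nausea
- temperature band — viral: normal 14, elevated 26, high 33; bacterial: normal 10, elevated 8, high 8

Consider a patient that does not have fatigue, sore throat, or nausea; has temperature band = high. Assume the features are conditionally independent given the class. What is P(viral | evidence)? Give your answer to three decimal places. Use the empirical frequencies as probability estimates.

viral: (73/99) × (12/73) × (30/73) × (20/73) × (33/73) ≈ 0.0061694
bacterial: (26/99) × (7/26) × (9/26) × (11/26) × (8/26) ≈ 0.00318616
P(viral | x) = 0.0061694 / 0.00935556 ≈ 0.659

0.659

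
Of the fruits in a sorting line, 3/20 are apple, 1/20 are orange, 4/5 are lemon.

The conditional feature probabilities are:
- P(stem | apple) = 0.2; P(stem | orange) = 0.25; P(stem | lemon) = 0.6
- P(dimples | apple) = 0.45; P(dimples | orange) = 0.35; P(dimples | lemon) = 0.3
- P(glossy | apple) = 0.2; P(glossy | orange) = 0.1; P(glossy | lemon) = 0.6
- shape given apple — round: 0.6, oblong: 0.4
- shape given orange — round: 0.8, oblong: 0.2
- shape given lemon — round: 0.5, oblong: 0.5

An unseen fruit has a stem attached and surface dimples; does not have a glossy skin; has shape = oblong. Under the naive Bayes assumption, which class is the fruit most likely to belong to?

apple: 0.15 × 0.2 × 0.45 × (1−0.2) × 0.4 = 0.00432
orange: 0.05 × 0.25 × 0.35 × (1−0.1) × 0.2 = 0.0007875
lemon: 0.8 × 0.6 × 0.3 × (1−0.6) × 0.5 = 0.0288
Highest score → lemon.

lemon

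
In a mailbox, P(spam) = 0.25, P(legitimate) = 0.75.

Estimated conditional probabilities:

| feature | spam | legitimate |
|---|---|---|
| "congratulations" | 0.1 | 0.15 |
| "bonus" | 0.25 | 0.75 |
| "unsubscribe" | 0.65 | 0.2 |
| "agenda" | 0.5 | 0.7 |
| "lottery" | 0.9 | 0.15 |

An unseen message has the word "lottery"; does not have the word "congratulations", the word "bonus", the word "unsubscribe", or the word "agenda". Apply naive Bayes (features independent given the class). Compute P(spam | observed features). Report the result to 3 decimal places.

0.822

spam: 0.25 × (1−0.1) × (1−0.25) × (1−0.65) × (1−0.5) × 0.9 = 0.026578125
legitimate: 0.75 × (1−0.15) × (1−0.75) × (1−0.2) × (1−0.7) × 0.15 = 0.0057375
P(spam | x) = 0.026578125 / 0.032315625 ≈ 0.822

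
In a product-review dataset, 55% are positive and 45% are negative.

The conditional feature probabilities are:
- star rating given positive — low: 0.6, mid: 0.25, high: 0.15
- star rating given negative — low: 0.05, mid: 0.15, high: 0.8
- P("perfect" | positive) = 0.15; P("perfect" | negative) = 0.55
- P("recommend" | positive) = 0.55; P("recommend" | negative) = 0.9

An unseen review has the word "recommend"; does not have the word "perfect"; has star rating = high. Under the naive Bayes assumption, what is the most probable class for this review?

positive: 0.55 × 0.15 × (1−0.15) × 0.55 = 0.03856875
negative: 0.45 × 0.8 × (1−0.55) × 0.9 = 0.1458
Highest score → negative.

negative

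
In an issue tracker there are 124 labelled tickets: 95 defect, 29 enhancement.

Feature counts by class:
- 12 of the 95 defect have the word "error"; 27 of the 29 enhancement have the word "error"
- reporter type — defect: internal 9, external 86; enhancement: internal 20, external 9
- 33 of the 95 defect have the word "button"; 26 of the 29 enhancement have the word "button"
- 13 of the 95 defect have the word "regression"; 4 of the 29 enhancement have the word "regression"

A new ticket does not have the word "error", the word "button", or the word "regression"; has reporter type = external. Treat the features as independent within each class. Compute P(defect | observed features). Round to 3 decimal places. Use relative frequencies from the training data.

defect: (95/124) × (83/95) × (86/95) × (62/95) × (82/95) ≈ 0.341342
enhancement: (29/124) × (2/29) × (9/29) × (3/29) × (25/29) ≈ 0.000446394
P(defect | x) = 0.341342 / 0.341788394 ≈ 0.999

0.999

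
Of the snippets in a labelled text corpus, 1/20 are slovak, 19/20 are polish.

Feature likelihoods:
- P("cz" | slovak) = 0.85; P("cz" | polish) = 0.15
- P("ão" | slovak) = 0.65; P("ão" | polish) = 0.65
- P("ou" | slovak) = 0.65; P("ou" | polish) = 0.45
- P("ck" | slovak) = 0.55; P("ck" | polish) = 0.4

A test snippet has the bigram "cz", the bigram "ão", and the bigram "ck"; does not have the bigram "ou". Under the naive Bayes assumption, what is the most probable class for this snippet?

polish

slovak: 0.05 × 0.85 × 0.65 × (1−0.65) × 0.55 = 0.0053178125
polish: 0.95 × 0.15 × 0.65 × (1−0.45) × 0.4 = 0.0203775
Highest score → polish.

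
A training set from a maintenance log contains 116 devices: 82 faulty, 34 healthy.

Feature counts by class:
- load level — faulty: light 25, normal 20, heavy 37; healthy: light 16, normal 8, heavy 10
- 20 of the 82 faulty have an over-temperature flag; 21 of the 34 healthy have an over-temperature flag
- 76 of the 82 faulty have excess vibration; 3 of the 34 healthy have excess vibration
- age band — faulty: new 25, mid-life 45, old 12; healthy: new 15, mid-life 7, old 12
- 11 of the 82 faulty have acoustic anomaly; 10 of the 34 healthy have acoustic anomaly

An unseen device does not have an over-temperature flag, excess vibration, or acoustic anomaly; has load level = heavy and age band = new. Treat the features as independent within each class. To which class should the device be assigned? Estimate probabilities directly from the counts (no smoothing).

faulty: (82/116) × (37/82) × (62/82) × (6/82) × (25/82) × (71/82) ≈ 0.00465832
healthy: (34/116) × (10/34) × (13/34) × (31/34) × (15/34) × (24/34) ≈ 0.0093591
Highest score → healthy.

healthy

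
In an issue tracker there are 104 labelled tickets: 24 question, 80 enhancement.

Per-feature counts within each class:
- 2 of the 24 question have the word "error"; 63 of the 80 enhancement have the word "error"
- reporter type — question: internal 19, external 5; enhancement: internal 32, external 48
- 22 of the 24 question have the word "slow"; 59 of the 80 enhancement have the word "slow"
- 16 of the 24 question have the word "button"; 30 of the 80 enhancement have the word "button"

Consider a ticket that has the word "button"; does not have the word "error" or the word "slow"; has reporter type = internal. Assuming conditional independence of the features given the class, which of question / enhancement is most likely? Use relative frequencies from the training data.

question: (24/104) × (22/24) × (19/24) × (2/24) × (16/24) ≈ 0.00930377
enhancement: (80/104) × (17/80) × (32/80) × (21/80) × (30/80) ≈ 0.0064363
Highest score → question.

question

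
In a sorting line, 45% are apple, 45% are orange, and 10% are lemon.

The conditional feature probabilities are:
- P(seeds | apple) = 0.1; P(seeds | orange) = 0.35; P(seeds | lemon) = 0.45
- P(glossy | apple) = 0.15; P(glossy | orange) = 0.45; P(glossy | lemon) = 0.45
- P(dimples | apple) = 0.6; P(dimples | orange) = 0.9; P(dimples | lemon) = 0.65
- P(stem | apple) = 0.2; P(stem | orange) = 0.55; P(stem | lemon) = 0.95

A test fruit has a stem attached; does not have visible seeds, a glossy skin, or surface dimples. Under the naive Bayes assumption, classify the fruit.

apple

apple: 0.45 × (1−0.1) × (1−0.15) × (1−0.6) × 0.2 = 0.02754
orange: 0.45 × (1−0.35) × (1−0.45) × (1−0.9) × 0.55 = 0.008848125
lemon: 0.1 × (1−0.45) × (1−0.45) × (1−0.65) × 0.95 = 0.010058125
Highest score → apple.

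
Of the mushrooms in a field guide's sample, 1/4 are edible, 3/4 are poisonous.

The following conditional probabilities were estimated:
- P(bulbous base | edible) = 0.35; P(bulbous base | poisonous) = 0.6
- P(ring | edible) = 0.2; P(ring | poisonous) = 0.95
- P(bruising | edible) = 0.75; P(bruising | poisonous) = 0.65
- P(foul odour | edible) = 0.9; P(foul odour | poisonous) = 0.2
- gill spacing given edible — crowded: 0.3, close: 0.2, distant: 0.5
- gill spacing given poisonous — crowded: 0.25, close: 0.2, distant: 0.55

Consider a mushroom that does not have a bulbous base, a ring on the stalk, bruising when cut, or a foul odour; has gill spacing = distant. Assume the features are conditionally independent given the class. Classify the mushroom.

edible: 0.25 × (1−0.35) × (1−0.2) × (1−0.75) × (1−0.9) × 0.5 = 0.001625
poisonous: 0.75 × (1−0.6) × (1−0.95) × (1−0.65) × (1−0.2) × 0.55 = 0.00231
Highest score → poisonous.

poisonous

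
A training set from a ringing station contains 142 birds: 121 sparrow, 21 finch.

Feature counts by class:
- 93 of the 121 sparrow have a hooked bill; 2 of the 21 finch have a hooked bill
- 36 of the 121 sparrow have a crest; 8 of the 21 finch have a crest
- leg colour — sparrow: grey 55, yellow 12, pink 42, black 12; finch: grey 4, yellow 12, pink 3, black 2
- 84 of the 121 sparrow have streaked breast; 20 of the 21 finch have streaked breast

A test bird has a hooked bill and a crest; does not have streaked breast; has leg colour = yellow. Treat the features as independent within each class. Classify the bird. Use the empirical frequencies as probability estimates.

sparrow: (121/142) × (93/121) × (36/121) × (12/121) × (37/121) ≈ 0.00590914
finch: (21/142) × (2/21) × (8/21) × (12/21) × (1/21) ≈ 0.000146001
Highest score → sparrow.

sparrow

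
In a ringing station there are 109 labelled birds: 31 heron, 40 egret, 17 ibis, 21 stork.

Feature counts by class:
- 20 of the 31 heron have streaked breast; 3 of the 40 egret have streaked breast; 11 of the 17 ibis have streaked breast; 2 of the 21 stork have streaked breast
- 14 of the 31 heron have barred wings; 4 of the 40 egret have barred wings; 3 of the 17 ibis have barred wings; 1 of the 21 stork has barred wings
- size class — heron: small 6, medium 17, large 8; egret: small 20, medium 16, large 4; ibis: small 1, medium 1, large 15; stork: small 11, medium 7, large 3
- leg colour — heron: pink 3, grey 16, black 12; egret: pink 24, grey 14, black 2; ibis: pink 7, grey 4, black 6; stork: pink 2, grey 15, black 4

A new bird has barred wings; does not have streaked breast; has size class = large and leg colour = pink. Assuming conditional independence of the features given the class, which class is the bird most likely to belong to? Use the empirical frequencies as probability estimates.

ibis

heron: (31/109) × (11/31) × (14/31) × (8/31) × (3/31) ≈ 0.0011382
egret: (40/109) × (37/40) × (4/40) × (4/40) × (24/40) ≈ 0.0020367
ibis: (17/109) × (6/17) × (3/17) × (15/17) × (7/17) ≈ 0.0035293
stork: (21/109) × (19/21) × (1/21) × (3/21) × (2/21) ≈ 0.000112933
Highest score → ibis.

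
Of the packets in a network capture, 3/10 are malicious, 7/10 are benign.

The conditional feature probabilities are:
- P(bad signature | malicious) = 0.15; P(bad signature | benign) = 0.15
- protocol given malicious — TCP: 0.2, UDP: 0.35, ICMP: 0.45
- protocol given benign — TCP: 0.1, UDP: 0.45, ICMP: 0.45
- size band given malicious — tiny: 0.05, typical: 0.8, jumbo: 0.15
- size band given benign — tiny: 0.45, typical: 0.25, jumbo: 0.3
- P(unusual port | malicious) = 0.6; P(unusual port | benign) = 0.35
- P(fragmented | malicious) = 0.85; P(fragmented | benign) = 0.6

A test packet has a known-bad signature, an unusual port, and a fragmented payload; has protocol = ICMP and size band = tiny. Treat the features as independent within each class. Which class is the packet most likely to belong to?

malicious: 0.3 × 0.15 × 0.45 × 0.05 × 0.6 × 0.85 = 0.000516375
benign: 0.7 × 0.15 × 0.45 × 0.45 × 0.35 × 0.6 = 0.004465125
Highest score → benign.

benign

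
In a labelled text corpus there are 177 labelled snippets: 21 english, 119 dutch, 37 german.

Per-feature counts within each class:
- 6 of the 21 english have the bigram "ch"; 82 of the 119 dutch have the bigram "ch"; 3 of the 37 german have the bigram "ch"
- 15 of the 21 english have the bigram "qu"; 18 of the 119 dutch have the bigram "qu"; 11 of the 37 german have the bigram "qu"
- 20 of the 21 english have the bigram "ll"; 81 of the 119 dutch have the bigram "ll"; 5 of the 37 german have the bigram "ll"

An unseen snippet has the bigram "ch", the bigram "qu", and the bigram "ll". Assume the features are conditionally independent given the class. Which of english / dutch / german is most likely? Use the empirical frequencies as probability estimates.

dutch

english: (21/177) × (6/21) × (15/21) × (20/21) ≈ 0.0230601
dutch: (119/177) × (82/119) × (18/119) × (81/119) ≈ 0.0476984
german: (37/177) × (3/37) × (11/37) × (5/37) ≈ 0.000680937
Highest score → dutch.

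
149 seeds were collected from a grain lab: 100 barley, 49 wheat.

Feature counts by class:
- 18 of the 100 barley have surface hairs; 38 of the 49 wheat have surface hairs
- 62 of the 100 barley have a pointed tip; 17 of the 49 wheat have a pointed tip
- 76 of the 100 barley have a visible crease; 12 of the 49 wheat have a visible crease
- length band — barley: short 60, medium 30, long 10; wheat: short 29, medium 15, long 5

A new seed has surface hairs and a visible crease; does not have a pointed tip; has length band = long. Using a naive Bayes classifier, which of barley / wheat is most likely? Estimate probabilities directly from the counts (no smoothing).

barley: (100/149) × (18/100) × (38/100) × (76/100) × (10/100) ≈ 0.00348886
wheat: (49/149) × (38/49) × (32/49) × (12/49) × (5/49) ≈ 0.00416208
Highest score → wheat.

wheat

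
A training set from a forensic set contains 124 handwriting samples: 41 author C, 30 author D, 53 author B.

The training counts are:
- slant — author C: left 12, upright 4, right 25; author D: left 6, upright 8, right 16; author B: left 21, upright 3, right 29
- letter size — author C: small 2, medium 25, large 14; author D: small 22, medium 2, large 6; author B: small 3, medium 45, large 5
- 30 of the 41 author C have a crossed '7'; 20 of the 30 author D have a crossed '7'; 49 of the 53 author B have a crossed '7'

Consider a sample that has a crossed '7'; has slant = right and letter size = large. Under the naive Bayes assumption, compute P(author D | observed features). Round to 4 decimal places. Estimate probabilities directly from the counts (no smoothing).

0.1956

author C: (41/124) × (25/41) × (14/41) × (30/41) ≈ 0.0503732
author D: (30/124) × (16/30) × (6/30) × (20/30) ≈ 0.0172043
author B: (53/124) × (29/53) × (5/53) × (49/53) ≈ 0.0203981
P(author D | x) = 0.0172043 / 0.0879756 ≈ 0.1956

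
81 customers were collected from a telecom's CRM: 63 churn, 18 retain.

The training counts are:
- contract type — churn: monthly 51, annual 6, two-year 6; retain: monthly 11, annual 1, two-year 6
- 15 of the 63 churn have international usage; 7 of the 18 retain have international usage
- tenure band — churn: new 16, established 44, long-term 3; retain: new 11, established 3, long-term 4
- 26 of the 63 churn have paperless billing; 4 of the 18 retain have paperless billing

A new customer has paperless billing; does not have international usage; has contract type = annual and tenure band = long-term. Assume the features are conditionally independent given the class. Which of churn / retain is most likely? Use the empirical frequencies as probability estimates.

churn: (63/81) × (6/63) × (48/63) × (3/63) × (26/63) ≈ 0.00110912
retain: (18/81) × (1/18) × (11/18) × (4/18) × (4/18) ≈ 0.000372572
Highest score → churn.

churn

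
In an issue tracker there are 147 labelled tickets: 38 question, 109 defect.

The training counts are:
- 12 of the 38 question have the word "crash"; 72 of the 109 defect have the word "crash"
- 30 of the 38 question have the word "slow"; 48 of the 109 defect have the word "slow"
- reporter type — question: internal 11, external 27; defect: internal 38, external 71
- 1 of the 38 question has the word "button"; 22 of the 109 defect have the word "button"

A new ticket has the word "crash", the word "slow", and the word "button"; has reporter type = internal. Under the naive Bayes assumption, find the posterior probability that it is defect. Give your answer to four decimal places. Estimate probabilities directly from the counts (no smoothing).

question: (38/147) × (12/38) × (30/38) × (11/38) × (1/38) ≈ 0.000490938
defect: (109/147) × (72/109) × (48/109) × (38/109) × (22/109) ≈ 0.0151769
P(defect | x) = 0.0151769 / 0.015667838 ≈ 0.9687

0.9687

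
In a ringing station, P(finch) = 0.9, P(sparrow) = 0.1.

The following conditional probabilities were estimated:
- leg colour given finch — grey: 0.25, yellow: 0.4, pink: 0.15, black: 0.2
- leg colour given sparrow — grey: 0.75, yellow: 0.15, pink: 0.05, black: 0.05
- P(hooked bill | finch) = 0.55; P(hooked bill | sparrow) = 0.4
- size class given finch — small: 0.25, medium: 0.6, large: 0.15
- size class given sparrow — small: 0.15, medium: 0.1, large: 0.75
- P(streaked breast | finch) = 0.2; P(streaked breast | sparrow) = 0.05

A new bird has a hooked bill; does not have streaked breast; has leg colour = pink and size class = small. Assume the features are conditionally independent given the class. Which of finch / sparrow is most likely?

finch: 0.9 × 0.15 × 0.55 × 0.25 × (1−0.2) = 0.01485
sparrow: 0.1 × 0.05 × 0.4 × 0.15 × (1−0.05) = 0.000285
Highest score → finch.

finch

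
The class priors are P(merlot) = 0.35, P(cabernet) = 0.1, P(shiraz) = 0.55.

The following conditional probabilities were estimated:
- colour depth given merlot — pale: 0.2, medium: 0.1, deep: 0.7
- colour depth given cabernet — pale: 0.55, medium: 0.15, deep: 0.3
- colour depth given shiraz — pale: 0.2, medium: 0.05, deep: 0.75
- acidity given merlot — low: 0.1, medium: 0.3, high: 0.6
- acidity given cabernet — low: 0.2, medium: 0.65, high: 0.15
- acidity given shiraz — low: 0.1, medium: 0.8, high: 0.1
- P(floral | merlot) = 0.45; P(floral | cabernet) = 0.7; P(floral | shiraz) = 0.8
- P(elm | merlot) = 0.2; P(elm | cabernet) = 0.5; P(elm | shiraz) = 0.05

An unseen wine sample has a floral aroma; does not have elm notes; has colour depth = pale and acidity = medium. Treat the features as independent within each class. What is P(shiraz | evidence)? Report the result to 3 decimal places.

0.769

merlot: 0.35 × 0.2 × 0.3 × 0.45 × (1−0.2) = 0.00756
cabernet: 0.1 × 0.55 × 0.65 × 0.7 × (1−0.5) = 0.0125125
shiraz: 0.55 × 0.2 × 0.8 × 0.8 × (1−0.05) = 0.06688
P(shiraz | x) = 0.06688 / 0.0869525 ≈ 0.769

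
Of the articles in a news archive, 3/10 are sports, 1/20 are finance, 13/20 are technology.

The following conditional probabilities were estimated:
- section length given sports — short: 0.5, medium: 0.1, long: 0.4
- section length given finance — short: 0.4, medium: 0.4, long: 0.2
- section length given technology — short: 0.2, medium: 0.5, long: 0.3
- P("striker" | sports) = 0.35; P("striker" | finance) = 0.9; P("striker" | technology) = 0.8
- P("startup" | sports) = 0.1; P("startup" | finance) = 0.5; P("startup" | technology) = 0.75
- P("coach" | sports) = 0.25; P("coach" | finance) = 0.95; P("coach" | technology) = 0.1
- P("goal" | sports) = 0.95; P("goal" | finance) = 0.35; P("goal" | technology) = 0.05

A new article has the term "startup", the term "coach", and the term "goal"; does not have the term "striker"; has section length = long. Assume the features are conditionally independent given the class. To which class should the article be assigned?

sports: 0.3 × 0.4 × (1−0.35) × 0.1 × 0.25 × 0.95 = 0.0018525
finance: 0.05 × 0.2 × (1−0.9) × 0.5 × 0.95 × 0.35 = 0.00016625
technology: 0.65 × 0.3 × (1−0.8) × 0.75 × 0.1 × 0.05 = 0.00014625
Highest score → sports.

sports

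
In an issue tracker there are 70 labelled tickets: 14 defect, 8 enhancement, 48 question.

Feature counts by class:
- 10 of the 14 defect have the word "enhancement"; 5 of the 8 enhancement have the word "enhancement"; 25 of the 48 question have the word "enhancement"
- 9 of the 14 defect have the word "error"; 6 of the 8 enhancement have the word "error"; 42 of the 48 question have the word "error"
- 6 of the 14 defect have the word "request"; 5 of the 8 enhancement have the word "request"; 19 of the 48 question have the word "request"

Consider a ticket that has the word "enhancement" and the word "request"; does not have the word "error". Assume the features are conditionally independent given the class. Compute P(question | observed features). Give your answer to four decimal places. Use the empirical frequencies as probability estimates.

defect: (14/70) × (10/14) × (5/14) × (6/14) ≈ 0.0218659
enhancement: (8/70) × (5/8) × (2/8) × (5/8) ≈ 0.0111607
question: (48/70) × (25/48) × (6/48) × (19/48) ≈ 0.0176711
P(question | x) = 0.0176711 / 0.0506977 ≈ 0.3486

0.3486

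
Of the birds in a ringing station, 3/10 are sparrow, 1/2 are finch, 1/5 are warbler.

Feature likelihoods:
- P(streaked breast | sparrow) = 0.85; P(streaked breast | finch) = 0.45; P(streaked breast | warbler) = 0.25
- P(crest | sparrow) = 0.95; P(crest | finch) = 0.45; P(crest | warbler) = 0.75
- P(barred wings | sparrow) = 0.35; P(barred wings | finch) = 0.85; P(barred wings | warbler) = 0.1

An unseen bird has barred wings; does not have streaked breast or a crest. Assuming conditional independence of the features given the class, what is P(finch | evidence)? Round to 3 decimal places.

0.966

sparrow: 0.3 × (1−0.85) × (1−0.95) × 0.35 = 0.0007875
finch: 0.5 × (1−0.45) × (1−0.45) × 0.85 = 0.1285625
warbler: 0.2 × (1−0.25) × (1−0.75) × 0.1 = 0.00375
P(finch | x) = 0.1285625 / 0.1331 ≈ 0.966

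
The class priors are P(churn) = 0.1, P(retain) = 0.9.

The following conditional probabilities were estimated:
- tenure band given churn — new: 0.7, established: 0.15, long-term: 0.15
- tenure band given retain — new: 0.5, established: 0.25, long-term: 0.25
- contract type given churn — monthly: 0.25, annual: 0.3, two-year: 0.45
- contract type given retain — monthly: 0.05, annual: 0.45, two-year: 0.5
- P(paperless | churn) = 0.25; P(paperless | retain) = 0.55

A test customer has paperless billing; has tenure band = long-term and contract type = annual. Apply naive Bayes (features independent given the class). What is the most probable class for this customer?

churn: 0.1 × 0.15 × 0.3 × 0.25 = 0.001125
retain: 0.9 × 0.25 × 0.45 × 0.55 = 0.0556875
Highest score → retain.

retain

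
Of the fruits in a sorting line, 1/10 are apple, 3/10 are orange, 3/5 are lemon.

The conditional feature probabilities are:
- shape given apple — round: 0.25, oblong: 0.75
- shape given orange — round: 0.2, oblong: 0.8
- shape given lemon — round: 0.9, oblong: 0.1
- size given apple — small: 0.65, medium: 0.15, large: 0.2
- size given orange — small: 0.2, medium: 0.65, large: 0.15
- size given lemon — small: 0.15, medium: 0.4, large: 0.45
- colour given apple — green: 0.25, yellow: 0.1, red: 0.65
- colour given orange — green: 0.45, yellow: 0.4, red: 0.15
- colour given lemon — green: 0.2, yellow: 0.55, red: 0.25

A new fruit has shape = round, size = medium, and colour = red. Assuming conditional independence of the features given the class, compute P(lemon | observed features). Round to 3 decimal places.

apple: 0.1 × 0.25 × 0.15 × 0.65 = 0.0024375
orange: 0.3 × 0.2 × 0.65 × 0.15 = 0.00585
lemon: 0.6 × 0.9 × 0.4 × 0.25 = 0.054
P(lemon | x) = 0.054 / 0.0622875 ≈ 0.867

0.867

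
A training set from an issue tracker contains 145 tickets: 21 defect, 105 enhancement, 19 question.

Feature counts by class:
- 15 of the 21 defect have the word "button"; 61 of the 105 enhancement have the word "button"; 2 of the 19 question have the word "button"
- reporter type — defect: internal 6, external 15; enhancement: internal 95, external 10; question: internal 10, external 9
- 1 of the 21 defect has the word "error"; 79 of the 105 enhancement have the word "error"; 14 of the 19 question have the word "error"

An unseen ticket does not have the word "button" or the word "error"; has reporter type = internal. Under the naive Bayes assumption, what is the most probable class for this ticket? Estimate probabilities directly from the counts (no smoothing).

enhancement

defect: (21/145) × (6/21) × (6/21) × (20/21) ≈ 0.0112597
enhancement: (105/145) × (44/105) × (95/105) × (26/105) ≈ 0.0679834
question: (19/145) × (17/19) × (10/19) × (5/19) ≈ 0.0162384
Highest score → enhancement.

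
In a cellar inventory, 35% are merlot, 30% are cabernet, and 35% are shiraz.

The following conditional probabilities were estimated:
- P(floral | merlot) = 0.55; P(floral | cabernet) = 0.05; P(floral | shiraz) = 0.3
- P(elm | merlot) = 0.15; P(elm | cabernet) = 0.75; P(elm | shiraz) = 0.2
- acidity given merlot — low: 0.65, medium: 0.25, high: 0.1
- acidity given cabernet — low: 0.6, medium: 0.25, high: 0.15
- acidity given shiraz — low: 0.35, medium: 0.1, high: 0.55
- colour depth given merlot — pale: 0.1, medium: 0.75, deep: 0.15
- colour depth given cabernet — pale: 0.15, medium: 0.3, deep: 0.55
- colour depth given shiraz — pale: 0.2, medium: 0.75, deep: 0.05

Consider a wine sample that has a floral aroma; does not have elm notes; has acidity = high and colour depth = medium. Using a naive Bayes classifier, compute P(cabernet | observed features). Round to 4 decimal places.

0.0036

merlot: 0.35 × 0.55 × (1−0.15) × 0.1 × 0.75 = 0.012271875
cabernet: 0.3 × 0.05 × (1−0.75) × 0.15 × 0.3 = 0.00016875
shiraz: 0.35 × 0.3 × (1−0.2) × 0.55 × 0.75 = 0.03465
P(cabernet | x) = 0.00016875 / 0.047090625 ≈ 0.0036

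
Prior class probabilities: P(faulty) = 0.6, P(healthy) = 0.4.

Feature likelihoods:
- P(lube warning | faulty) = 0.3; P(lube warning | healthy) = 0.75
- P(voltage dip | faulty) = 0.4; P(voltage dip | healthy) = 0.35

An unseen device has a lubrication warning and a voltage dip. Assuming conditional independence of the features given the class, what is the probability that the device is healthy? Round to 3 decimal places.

faulty: 0.6 × 0.3 × 0.4 = 0.072
healthy: 0.4 × 0.75 × 0.35 = 0.105
P(healthy | x) = 0.105 / 0.177 ≈ 0.593

0.593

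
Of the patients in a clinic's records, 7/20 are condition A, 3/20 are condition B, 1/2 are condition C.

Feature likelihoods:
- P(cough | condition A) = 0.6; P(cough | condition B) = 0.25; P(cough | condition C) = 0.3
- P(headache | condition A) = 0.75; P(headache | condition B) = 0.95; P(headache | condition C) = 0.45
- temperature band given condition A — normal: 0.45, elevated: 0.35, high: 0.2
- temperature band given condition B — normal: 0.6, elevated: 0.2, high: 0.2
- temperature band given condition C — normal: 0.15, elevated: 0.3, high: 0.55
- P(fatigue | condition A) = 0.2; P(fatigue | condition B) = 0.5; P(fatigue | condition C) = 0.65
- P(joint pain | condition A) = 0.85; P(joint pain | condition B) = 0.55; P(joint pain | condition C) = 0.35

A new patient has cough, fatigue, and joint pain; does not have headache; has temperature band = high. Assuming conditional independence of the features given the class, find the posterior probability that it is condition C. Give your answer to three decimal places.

0.845

condition A: 0.35 × 0.6 × (1−0.75) × 0.2 × 0.2 × 0.85 = 0.001785
condition B: 0.15 × 0.25 × (1−0.95) × 0.2 × 0.5 × 0.55 = 0.000103125
condition C: 0.5 × 0.3 × (1−0.45) × 0.55 × 0.65 × 0.35 = 0.0103228125
P(condition C | x) = 0.0103228125 / 0.0122109375 ≈ 0.845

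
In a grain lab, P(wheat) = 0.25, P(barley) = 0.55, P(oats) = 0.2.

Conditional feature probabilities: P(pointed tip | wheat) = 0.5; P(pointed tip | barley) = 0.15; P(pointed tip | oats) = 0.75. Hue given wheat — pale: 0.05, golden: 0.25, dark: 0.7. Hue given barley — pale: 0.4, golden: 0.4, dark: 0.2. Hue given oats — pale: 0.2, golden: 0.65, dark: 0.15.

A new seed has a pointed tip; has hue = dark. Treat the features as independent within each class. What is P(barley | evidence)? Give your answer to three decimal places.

0.130

wheat: 0.25 × 0.5 × 0.7 = 0.0875
barley: 0.55 × 0.15 × 0.2 = 0.0165
oats: 0.2 × 0.75 × 0.15 = 0.0225
P(barley | x) = 0.0165 / 0.1265 ≈ 0.130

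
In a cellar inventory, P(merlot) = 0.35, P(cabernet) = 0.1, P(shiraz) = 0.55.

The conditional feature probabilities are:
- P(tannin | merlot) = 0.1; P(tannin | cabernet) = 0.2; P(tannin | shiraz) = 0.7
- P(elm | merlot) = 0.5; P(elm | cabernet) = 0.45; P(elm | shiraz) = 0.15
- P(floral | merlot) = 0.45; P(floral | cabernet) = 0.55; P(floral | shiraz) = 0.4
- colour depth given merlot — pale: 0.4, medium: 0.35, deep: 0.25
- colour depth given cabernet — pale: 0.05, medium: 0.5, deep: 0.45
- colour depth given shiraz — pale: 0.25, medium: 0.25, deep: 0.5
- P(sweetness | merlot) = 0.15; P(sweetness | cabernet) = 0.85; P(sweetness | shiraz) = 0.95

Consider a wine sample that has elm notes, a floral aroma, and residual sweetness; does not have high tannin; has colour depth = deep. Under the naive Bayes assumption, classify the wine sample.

cabernet

merlot: 0.35 × (1−0.1) × 0.5 × 0.45 × 0.25 × 0.15 = 0.0026578125
cabernet: 0.1 × (1−0.2) × 0.45 × 0.55 × 0.45 × 0.85 = 0.0075735
shiraz: 0.55 × (1−0.7) × 0.15 × 0.4 × 0.5 × 0.95 = 0.0047025
Highest score → cabernet.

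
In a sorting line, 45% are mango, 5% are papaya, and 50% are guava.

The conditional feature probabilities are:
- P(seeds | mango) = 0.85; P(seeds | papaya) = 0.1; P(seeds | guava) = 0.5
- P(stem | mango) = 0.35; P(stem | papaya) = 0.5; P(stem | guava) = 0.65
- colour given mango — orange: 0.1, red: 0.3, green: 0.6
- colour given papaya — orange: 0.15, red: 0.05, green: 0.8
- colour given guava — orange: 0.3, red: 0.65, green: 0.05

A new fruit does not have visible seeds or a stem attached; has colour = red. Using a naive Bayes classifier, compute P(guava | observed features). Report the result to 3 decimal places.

0.799

mango: 0.45 × (1−0.85) × (1−0.35) × 0.3 = 0.0131625
papaya: 0.05 × (1−0.1) × (1−0.5) × 0.05 = 0.001125
guava: 0.5 × (1−0.5) × (1−0.65) × 0.65 = 0.056875
P(guava | x) = 0.056875 / 0.0711625 ≈ 0.799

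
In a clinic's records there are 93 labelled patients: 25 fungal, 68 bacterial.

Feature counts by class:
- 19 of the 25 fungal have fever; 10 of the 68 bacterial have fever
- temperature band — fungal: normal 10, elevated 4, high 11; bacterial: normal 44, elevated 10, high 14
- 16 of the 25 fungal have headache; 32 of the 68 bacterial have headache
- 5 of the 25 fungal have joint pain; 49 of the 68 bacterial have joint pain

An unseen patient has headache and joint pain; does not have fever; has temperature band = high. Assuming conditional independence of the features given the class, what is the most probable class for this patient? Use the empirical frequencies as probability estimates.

bacterial

fungal: (25/93) × (6/25) × (11/25) × (16/25) × (5/25) ≈ 0.00363355
bacterial: (68/93) × (58/68) × (14/68) × (32/68) × (49/68) ≈ 0.0435404
Highest score → bacterial.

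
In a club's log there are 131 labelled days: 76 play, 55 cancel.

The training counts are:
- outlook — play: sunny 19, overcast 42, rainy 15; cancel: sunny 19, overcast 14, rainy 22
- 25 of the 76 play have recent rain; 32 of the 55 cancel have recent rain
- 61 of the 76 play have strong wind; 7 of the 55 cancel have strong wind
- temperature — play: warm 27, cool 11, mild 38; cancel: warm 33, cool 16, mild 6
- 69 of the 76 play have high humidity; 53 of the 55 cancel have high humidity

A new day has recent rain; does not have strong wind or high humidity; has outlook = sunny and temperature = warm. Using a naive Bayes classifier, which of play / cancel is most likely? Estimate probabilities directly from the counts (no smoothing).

play: (76/131) × (19/76) × (25/76) × (15/76) × (27/76) × (7/76) ≈ 0.000308121
cancel: (55/131) × (19/55) × (32/55) × (48/55) × (33/55) × (2/55) ≈ 0.00160682
Highest score → cancel.

cancel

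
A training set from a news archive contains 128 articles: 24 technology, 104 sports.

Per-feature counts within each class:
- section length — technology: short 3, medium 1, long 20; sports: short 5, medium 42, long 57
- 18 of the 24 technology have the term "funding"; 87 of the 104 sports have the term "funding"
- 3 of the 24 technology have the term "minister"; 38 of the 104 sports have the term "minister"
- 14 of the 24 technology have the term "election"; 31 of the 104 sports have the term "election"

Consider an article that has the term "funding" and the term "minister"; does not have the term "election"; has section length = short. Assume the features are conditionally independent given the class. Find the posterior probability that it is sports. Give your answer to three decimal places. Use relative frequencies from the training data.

0.902

technology: (24/128) × (3/24) × (18/24) × (3/24) × (10/24) = 0.00091552734375
sports: (104/128) × (5/104) × (87/104) × (38/104) × (73/104) ≈ 0.0083808
P(sports | x) = 0.0083808 / 0.00929632734375 ≈ 0.902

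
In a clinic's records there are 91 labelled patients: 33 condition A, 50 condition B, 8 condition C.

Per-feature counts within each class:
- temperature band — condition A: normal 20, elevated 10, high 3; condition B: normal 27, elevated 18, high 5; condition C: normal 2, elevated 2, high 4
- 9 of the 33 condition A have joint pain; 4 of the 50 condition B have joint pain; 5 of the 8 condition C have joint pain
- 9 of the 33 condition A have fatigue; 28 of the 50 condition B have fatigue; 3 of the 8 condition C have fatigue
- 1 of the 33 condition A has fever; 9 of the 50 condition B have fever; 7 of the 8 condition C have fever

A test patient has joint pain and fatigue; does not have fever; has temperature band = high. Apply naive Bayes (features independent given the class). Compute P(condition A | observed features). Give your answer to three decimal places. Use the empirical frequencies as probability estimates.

0.418

condition A: (33/91) × (3/33) × (9/33) × (9/33) × (32/33) ≈ 0.00237779
condition B: (50/91) × (5/50) × (4/50) × (28/50) × (41/50) ≈ 0.00201846
condition C: (8/91) × (4/8) × (5/8) × (3/8) × (1/8) ≈ 0.00128777
P(condition A | x) = 0.00237779 / 0.00568402 ≈ 0.418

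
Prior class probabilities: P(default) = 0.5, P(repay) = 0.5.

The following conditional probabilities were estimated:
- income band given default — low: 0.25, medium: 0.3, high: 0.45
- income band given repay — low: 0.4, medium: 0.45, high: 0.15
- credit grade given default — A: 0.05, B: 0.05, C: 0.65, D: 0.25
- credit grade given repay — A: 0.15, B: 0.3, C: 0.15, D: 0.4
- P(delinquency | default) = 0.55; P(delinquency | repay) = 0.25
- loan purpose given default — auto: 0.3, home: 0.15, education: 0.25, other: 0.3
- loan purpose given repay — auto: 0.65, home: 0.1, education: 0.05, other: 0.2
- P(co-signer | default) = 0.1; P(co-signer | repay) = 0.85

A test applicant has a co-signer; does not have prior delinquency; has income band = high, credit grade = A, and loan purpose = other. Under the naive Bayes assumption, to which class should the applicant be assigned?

repay

default: 0.5 × 0.45 × 0.05 × (1−0.55) × 0.3 × 0.1 = 0.000151875
repay: 0.5 × 0.15 × 0.15 × (1−0.25) × 0.2 × 0.85 = 0.001434375
Highest score → repay.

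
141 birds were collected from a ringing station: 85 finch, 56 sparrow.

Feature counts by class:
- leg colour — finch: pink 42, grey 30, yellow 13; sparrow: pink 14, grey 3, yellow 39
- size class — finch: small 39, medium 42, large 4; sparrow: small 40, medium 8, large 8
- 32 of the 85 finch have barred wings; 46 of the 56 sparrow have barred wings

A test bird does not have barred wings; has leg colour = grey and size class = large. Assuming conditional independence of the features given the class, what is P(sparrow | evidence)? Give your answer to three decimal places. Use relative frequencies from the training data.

finch: (85/141) × (30/85) × (4/85) × (53/85) ≈ 0.0062431
sparrow: (56/141) × (3/56) × (8/56) × (10/56) ≈ 0.00054277
P(sparrow | x) = 0.00054277 / 0.00678587 ≈ 0.080

0.080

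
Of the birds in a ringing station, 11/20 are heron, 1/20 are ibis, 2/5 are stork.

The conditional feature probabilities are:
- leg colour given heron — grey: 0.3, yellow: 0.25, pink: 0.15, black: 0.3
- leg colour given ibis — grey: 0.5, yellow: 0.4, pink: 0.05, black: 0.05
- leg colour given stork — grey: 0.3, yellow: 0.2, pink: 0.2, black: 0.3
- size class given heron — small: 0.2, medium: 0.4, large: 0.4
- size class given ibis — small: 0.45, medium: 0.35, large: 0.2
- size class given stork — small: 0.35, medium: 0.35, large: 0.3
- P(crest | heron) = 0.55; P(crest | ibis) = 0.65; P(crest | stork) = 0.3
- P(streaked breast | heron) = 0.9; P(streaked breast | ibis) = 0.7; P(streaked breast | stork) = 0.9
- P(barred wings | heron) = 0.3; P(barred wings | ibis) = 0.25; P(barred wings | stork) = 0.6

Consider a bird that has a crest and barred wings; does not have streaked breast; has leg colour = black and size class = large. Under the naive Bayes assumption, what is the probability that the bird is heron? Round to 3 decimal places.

0.618

heron: 0.55 × 0.3 × 0.4 × 0.55 × (1−0.9) × 0.3 = 0.001089
ibis: 0.05 × 0.05 × 0.2 × 0.65 × (1−0.7) × 0.25 = 0.000024375
stork: 0.4 × 0.3 × 0.3 × 0.3 × (1−0.9) × 0.6 = 0.000648
P(heron | x) = 0.001089 / 0.001761375 ≈ 0.618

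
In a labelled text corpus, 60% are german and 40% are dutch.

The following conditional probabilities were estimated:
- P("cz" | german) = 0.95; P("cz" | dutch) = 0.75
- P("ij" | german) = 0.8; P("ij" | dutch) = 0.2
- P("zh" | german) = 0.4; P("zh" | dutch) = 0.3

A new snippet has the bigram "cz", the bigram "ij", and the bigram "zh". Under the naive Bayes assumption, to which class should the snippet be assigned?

german

german: 0.6 × 0.95 × 0.8 × 0.4 = 0.1824
dutch: 0.4 × 0.75 × 0.2 × 0.3 = 0.018
Highest score → german.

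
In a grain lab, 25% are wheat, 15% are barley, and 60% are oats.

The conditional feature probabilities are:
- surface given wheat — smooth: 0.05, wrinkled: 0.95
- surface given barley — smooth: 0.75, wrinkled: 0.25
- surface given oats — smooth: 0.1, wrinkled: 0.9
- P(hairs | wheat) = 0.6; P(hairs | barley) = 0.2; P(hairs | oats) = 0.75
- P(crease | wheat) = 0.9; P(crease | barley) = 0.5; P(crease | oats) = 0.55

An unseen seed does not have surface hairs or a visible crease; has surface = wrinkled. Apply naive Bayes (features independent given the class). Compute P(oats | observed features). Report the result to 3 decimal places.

wheat: 0.25 × 0.95 × (1−0.6) × (1−0.9) = 0.0095
barley: 0.15 × 0.25 × (1−0.2) × (1−0.5) = 0.015
oats: 0.6 × 0.9 × (1−0.75) × (1−0.55) = 0.06075
P(oats | x) = 0.06075 / 0.08525 ≈ 0.713

0.713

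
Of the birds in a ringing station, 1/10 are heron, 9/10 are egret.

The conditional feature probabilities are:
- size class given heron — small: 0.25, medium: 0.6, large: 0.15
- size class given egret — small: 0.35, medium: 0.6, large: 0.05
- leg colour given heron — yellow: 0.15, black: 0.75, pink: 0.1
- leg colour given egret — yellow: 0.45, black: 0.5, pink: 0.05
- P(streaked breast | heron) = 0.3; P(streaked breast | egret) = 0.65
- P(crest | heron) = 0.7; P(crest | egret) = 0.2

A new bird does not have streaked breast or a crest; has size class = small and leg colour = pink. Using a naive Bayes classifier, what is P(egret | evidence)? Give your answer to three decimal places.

heron: 0.1 × 0.25 × 0.1 × (1−0.3) × (1−0.7) = 0.000525
egret: 0.9 × 0.35 × 0.05 × (1−0.65) × (1−0.2) = 0.00441
P(egret | x) = 0.00441 / 0.004935 ≈ 0.894

0.894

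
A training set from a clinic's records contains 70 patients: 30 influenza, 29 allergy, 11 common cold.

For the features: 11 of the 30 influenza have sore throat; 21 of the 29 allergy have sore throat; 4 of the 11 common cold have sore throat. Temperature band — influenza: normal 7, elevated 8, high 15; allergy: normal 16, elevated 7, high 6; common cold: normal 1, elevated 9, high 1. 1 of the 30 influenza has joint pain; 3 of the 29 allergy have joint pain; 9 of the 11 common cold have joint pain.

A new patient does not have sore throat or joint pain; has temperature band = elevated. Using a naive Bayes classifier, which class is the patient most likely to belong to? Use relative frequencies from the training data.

influenza: (30/70) × (19/30) × (8/30) × (29/30) ≈ 0.0699683
allergy: (29/70) × (8/29) × (7/29) × (26/29) ≈ 0.0247325
common cold: (11/70) × (7/11) × (9/11) × (2/11) ≈ 0.014876
Highest score → influenza.

influenza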